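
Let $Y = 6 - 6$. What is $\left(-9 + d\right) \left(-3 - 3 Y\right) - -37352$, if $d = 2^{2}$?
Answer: $37367$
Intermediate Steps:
$Y = 0$ ($Y = 6 - 6 = 0$)
$d = 4$
$\left(-9 + d\right) \left(-3 - 3 Y\right) - -37352 = \left(-9 + 4\right) \left(-3 - 0\right) - -37352 = - 5 \left(-3 + 0\right) + 37352 = \left(-5\right) \left(-3\right) + 37352 = 15 + 37352 = 37367$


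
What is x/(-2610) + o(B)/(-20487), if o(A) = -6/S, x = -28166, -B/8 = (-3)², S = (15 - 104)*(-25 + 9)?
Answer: 68475039889/6345233640 ≈ 10.792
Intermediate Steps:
S = 1424 (S = -89*(-16) = 1424)
B = -72 (B = -8*(-3)² = -8*9 = -72)
o(A) = -3/712 (o(A) = -6/1424 = -6*1/1424 = -3/712)
x/(-2610) + o(B)/(-20487) = -28166/(-2610) - 3/712/(-20487) = -28166*(-1/2610) - 3/712*(-1/20487) = 14083/1305 + 1/4862248 = 68475039889/6345233640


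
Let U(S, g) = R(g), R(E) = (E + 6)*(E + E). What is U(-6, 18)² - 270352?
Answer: 476144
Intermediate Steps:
R(E) = 2*E*(6 + E) (R(E) = (6 + E)*(2*E) = 2*E*(6 + E))
U(S, g) = 2*g*(6 + g)
U(-6, 18)² - 270352 = (2*18*(6 + 18))² - 270352 = (2*18*24)² - 270352 = 864² - 270352 = 746496 - 270352 = 476144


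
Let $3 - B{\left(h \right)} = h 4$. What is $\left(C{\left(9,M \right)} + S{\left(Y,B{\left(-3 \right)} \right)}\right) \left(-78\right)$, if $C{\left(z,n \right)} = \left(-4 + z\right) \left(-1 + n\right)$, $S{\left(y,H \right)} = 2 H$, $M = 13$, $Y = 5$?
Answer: $-7020$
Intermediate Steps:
$B{\left(h \right)} = 3 - 4 h$ ($B{\left(h \right)} = 3 - h 4 = 3 - 4 h$)
$C{\left(z,n \right)} = \left(-1 + n\right) \left(-4 + z\right)$
$\left(C{\left(9,M \right)} + S{\left(Y,B{\left(-3 \right)} \right)}\right) \left(-78\right) = \left(\left(4 - 9 - 52 + 13 \cdot 9\right) + 2 \left(3 - -12\right)\right) \left(-78\right) = \left(\left(4 - 9 - 52 + 117\right) + 2 \left(3 + 12\right)\right) \left(-78\right) = \left(60 + 2 \cdot 15\right) \left(-78\right) = \left(60 + 30\right) \left(-78\right) = 90 \left(-78\right) = -7020$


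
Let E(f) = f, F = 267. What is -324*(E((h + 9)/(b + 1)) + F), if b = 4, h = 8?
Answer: -438048/5 ≈ -87610.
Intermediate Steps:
-324*(E((h + 9)/(b + 1)) + F) = -324*((8 + 9)/(4 + 1) + 267) = -324*(17/5 + 267) = -324*1352/5 = -438048/5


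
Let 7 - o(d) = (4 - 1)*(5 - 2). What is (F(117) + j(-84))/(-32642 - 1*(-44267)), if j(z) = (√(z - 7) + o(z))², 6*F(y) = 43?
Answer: -479/69750 - 4*I*√91/11625 ≈ -0.0068674 - 0.0032824*I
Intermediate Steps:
o(d) = -2 (o(d) = 7 - (4 - 1)*(5 - 2) = 7 - 3*3 = 7 - 1*9 = 7 - 9 = -2)
F(y) = 43/6 (F(y) = (⅙)*43 = 43/6)
j(z) = (-2 + √(-7 + z))² (j(z) = (√(z - 7) - 2)² = (√(-7 + z) - 2)² = (-2 + √(-7 + z))²)
(F(117) + j(-84))/(-32642 - 1*(-44267)) = (43/6 + (-2 + √(-7 - 84))²)/(-32642 - 1*(-44267)) = (43/6 + (-2 + √(-91))²)/(-32642 + 44267) = (43/6 + (-2 + I*√91)²)/11625 = (43/6 + (-2 + I*√91)²)*(1/11625) = 43/69750 + (-2 + I*√91)²/11625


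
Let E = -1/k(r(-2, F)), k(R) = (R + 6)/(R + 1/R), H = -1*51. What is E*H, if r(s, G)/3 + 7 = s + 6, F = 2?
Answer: 1394/9 ≈ 154.89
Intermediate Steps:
r(s, G) = -3 + 3*s (r(s, G) = -21 + 3*(s + 6) = -21 + 3*(6 + s) = -21 + (18 + 3*s) = -3 + 3*s)
H = -51
k(R) = (6 + R)/(R + 1/R)
E = -82/27 (E = -1/((-3 + 3*(-2))*(6 + (-3 + 3*(-2)))/(1 + (-3 + 3*(-2))**2)) = -1/((-3 - 6)*(6 + (-3 - 6))/(1 + (-3 - 6)**2)) = -1/((-9*(6 - 9)/(1 + (-9)**2))) = -1/((-9*(-3)/(1 + 81))) = -1/((-9*(-3)/82)) = -1/((-9*1/82*(-3))) = -1/27/82 = -1*82/27 = -82/27 ≈ -3.0370)
E*H = -82/27*(-51) = 1394/9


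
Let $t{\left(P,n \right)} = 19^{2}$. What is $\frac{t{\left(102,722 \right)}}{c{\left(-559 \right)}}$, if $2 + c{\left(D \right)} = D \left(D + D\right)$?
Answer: $\frac{361}{624960} \approx 0.00057764$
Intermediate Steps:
$t{\left(P,n \right)} = 361$
$c{\left(D \right)} = -2 + 2 D^{2}$ ($c{\left(D \right)} = -2 + D \left(D + D\right) = -2 + D 2 D = -2 + 2 D^{2}$)
$\frac{t{\left(102,722 \right)}}{c{\left(-559 \right)}} = \frac{361}{-2 + 2 \left(-559\right)^{2}} = \frac{361}{-2 + 2 \cdot 312481} = \frac{361}{-2 + 624962} = \frac{361}{624960}$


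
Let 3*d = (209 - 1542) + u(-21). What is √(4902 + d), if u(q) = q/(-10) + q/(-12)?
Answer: √445895/10 ≈ 66.775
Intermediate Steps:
u(q) = -11*q/60 (u(q) = q*(-⅒) + q*(-1/12) = -q/10 - q/12 = -11*q/60)
d = -8861/20 (d = ((209 - 1542) - 11/60*(-21))/3 = (-1333 + 77/20)/3 = (⅓)*(-26583/20) = -8861/20 ≈ -443.05)
√(4902 + d) = √(4902 - 8861/20) = √(89179/20) = √445895/10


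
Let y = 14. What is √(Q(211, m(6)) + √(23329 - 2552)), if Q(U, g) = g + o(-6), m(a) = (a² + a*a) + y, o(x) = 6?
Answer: √(92 + √20777) ≈ 15.367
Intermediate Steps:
m(a) = 14 + 2*a² (m(a) = (a² + a*a) + 14 = (a² + a²) + 14 = 2*a² + 14 = 14 + 2*a²)
Q(U, g) = 6 + g (Q(U, g) = g + 6 = 6 + g)
√(Q(211, m(6)) + √(23329 - 2552)) = √((6 + (14 + 2*6²)) + √(23329 - 2552)) = √((6 + (14 + 2*36)) + √20777) = √((6 + (14 + 72)) + √20777) = √((6 + 86) + √20777) = √(92 + √20777)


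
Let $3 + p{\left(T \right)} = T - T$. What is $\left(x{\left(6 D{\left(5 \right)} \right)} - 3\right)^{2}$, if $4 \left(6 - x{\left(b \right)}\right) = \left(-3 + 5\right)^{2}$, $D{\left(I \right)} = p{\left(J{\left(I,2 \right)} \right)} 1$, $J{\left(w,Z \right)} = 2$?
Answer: $4$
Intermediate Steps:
$p{\left(T \right)} = -3$ ($p{\left(T \right)} = -3 + \left(T - T\right) = -3 + 0 = -3$)
$D{\left(I \right)} = -3$ ($D{\left(I \right)} = \left(-3\right) 1 = -3$)
$x{\left(b \right)} = 5$ ($x{\left(b \right)} = 6 - \frac{\left(-3 + 5\right)^{2}}{4} = 6 - \frac{2^{2}}{4} = 6 - 1 = 5$)
$\left(x{\left(6 D{\left(5 \right)} \right)} - 3\right)^{2} = \left(5 - 3\right)^{2} = 2^{2} = 4$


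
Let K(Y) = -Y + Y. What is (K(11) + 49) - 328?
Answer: -279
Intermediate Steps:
K(Y) = 0
(K(11) + 49) - 328 = (0 + 49) - 328 = 49 - 328 = -279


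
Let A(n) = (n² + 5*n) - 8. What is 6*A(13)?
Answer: 1356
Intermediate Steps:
A(n) = -8 + n² + 5*n
6*A(13) = 6*(-8 + 13² + 5*13) = 6*(-8 + 169 + 65) = 6*226 = 1356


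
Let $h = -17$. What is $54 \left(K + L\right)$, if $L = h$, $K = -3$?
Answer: $-1080$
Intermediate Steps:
$L = -17$
$54 \left(K + L\right) = 54 \left(-3 - 17\right) = 54 \left(-20\right) = -1080$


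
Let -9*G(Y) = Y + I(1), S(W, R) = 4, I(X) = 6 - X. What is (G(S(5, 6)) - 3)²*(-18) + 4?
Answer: -284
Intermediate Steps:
G(Y) = -5/9 - Y/9 (G(Y) = -(Y + (6 - 1*1))/9 = -(Y + (6 - 1))/9 = -(Y + 5)/9 = -(5 + Y)/9 = -5/9 - Y/9)
(G(S(5, 6)) - 3)²*(-18) + 4 = ((-5/9 - ⅑*4) - 3)²*(-18) + 4 = ((-5/9 - 4/9) - 3)²*(-18) + 4 = (-1 - 3)²*(-18) + 4 = (-4)²*(-18) + 4 = 16*(-18) + 4 = -288 + 4 = -284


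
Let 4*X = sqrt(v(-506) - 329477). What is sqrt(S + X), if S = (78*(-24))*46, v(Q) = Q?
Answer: sqrt(-344448 + I*sqrt(329983))/2 ≈ 0.24469 + 293.45*I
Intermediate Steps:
X = I*sqrt(329983)/4 (X = sqrt(-506 - 329477)/4 = sqrt(-329983)/4 = (I*sqrt(329983))/4 = I*sqrt(329983)/4 ≈ 143.61*I)
S = -86112 (S = -1872*46 = -86112)
sqrt(S + X) = sqrt(-86112 + I*sqrt(329983)/4)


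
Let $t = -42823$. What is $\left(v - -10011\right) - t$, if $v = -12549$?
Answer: $40285$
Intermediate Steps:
$\left(v - -10011\right) - t = \left(-12549 - -10011\right) - -42823 = \left(-12549 + 10011\right) + 42823 = -2538 + 42823 = 40285$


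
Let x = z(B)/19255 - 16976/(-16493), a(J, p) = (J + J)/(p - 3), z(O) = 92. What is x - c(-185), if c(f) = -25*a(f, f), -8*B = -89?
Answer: 1499642489059/29851835210 ≈ 50.236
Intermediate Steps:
B = 89/8 (B = -⅛*(-89) = 89/8 ≈ 11.125)
a(J, p) = 2*J/(-3 + p) (a(J, p) = (2*J)/(-3 + p) = 2*J/(-3 + p))
c(f) = -50*f/(-3 + f)
x = 328390236/317572715 (x = 92/19255 - 16976/(-16493) = 92*(1/19255) - 16976*(-1/16493) = 92/19255 + 16976/16493 = 328390236/317572715 ≈ 1.0341)
x - c(-185) = 328390236/317572715 - (-50)*(-185)/(-3 - 185) = 328390236/317572715 - (-50)*(-185)/(-188) = 328390236/317572715 - (-50)*(-185)*(-1)/188 = 328390236/317572715 - 1*(-4625/94) = 328390236/317572715 + 4625/94 = 1499642489059/29851835210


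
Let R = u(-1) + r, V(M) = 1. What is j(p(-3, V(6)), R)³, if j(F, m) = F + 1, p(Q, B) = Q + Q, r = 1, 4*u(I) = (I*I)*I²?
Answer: -125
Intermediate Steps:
u(I) = I⁴/4 (u(I) = ((I*I)*I²)/4 = (I²*I²)/4 = I⁴/4)
p(Q, B) = 2*Q
R = 5/4 (R = (¼)*(-1)⁴ + 1 = (¼)*1 + 1 = ¼ + 1 = 5/4 ≈ 1.2500)
j(F, m) = 1 + F
j(p(-3, V(6)), R)³ = (1 + 2*(-3))³ = (1 - 6)³ = (-5)³ = -125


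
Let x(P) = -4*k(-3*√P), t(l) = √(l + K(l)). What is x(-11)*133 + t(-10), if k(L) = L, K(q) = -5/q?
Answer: I*(√38 + 3192*√11)/2 ≈ 5296.4*I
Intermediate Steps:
t(l) = √(l - 5/l)
x(P) = 12*√P (x(P) = -(-12)*√P = 12*√P)
x(-11)*133 + t(-10) = (12*√(-11))*133 + √(-10 - 5/(-10)) = (12*(I*√11))*133 + √(-10 - 5*(-⅒)) = (12*I*√11)*133 + √(-10 + ½) = 1596*I*√11 + √(-19/2) = 1596*I*√11 + I*√38/2 = I*√38/2 + 1596*I*√11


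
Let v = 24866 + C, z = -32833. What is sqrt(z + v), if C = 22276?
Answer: sqrt(14309) ≈ 119.62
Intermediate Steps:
v = 47142 (v = 24866 + 22276 = 47142)
sqrt(z + v) = sqrt(-32833 + 47142) = sqrt(14309)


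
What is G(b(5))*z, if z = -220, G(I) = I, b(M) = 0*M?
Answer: 0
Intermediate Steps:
b(M) = 0
G(b(5))*z = 0*(-220) = 0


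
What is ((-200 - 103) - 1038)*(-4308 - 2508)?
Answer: 9140256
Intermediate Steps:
((-200 - 103) - 1038)*(-4308 - 2508) = (-303 - 1038)*(-6816) = -1341*(-6816) = 9140256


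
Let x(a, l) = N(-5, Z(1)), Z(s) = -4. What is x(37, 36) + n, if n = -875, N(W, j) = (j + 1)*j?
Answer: -863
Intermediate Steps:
N(W, j) = j*(1 + j) (N(W, j) = (1 + j)*j = j*(1 + j))
x(a, l) = 12 (x(a, l) = -4*(1 - 4) = -4*(-3) = 12)
x(37, 36) + n = 12 - 875 = -863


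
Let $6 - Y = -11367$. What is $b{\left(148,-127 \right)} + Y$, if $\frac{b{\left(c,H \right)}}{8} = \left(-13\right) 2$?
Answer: $11165$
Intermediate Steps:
$Y = 11373$ ($Y = 6 - -11367 = 6 + 11367 = 11373$)
$b{\left(c,H \right)} = -208$ ($b{\left(c,H \right)} = 8 \left(\left(-13\right) 2\right) = 8 \left(-26\right) = -208$)
$b{\left(148,-127 \right)} + Y = -208 + 11373 = 11165$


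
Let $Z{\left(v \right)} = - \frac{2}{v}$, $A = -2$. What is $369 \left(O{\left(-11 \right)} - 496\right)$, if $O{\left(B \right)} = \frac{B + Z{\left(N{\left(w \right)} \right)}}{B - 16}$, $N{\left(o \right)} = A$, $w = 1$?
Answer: $- \frac{548662}{3} \approx -1.8289 \cdot 10^{5}$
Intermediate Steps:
$N{\left(o \right)} = -2$
$O{\left(B \right)} = \frac{1 + B}{-16 + B}$ ($O{\left(B \right)} = \frac{B - \frac{2}{-2}}{B - 16} = \frac{B - -1}{-16 + B} = \frac{B + 1}{-16 + B} = \frac{1 + B}{-16 + B}$)
$369 \left(O{\left(-11 \right)} - 496\right) = 369 \left(\frac{1 - 11}{-16 - 11} - 496\right) = 369 \left(\frac{1}{-27} \left(-10\right) - 496\right) = 369 \left(\left(- \frac{1}{27}\right) \left(-10\right) - 496\right) = 369 \left(\frac{10}{27} - 496\right) = 369 \left(- \frac{13382}{27}\right) = - \frac{548662}{3}$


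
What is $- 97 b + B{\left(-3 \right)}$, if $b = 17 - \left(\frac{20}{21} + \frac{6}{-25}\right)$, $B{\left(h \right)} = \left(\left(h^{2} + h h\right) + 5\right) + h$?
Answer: $- \frac{818947}{525} \approx -1559.9$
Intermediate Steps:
$B{\left(h \right)} = 5 + h + 2 h^{2}$ ($B{\left(h \right)} = \left(\left(h^{2} + h^{2}\right) + 5\right) + h = \left(2 h^{2} + 5\right) + h = \left(5 + 2 h^{2}\right) + h = 5 + h + 2 h^{2}$)
$b = \frac{8551}{525}$ ($b = 17 - \left(20 \cdot \frac{1}{21} + 6 \left(- \frac{1}{25}\right)\right) = 17 - \left(\frac{20}{21} - \frac{6}{25}\right) = 17 - \frac{374}{525} = \frac{8551}{525} \approx 16.288$)
$- 97 b + B{\left(-3 \right)} = \left(-97\right) \frac{8551}{525} + \left(5 - 3 + 2 \left(-3\right)^{2}\right) = - \frac{829447}{525} + \left(5 - 3 + 2 \cdot 9\right) = - \frac{829447}{525} + \left(5 - 3 + 18\right) = - \frac{829447}{525} + 20 = - \frac{818947}{525}$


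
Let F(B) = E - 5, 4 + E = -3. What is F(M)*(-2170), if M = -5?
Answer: 26040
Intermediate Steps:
E = -7 (E = -4 - 3 = -7)
F(B) = -12 (F(B) = -7 - 5 = -12)
F(M)*(-2170) = -12*(-2170) = 26040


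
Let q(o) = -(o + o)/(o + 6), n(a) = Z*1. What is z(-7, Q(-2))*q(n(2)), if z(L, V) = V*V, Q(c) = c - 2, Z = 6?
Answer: -16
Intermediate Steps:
Q(c) = -2 + c
z(L, V) = V**2
n(a) = 6 (n(a) = 6*1 = 6)
q(o) = -2*o/(6 + o)
z(-7, Q(-2))*q(n(2)) = (-2 - 2)**2*(-2*6/(6 + 6)) = (-4)**2*(-2*6/12) = 16*(-2*6*1/12) = 16*(-1) = -16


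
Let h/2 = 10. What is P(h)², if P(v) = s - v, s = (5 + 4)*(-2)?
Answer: 1444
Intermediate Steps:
h = 20 (h = 2*10 = 20)
s = -18 (s = 9*(-2) = -18)
P(v) = -18 - v
P(h)² = (-18 - 1*20)² = (-18 - 20)² = (-38)² = 1444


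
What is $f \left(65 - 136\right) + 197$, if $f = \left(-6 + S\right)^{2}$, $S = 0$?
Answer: $-2359$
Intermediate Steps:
$f = 36$ ($f = \left(-6 + 0\right)^{2} = \left(-6\right)^{2} = 36$)
$f \left(65 - 136\right) + 197 = 36 \left(65 - 136\right) + 197 = 36 \left(-71\right) + 197 = -2556 + 197 = -2359$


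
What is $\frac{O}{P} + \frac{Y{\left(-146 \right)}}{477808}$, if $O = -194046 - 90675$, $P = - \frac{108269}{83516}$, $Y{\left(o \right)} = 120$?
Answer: $\frac{1420210163808171}{6466474294} \approx 2.1963 \cdot 10^{5}$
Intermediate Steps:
$P = - \frac{108269}{83516}$ ($P = \left(-108269\right) \frac{1}{83516} = - \frac{108269}{83516} \approx -1.2964$)
$O = -284721$ ($O = -194046 - 90675 = -284721$)
$\frac{O}{P} + \frac{Y{\left(-146 \right)}}{477808} = - \frac{284721}{- \frac{108269}{83516}} + \frac{120}{477808} = \left(-284721\right) \left(- \frac{83516}{108269}\right) + 120 \cdot \frac{1}{477808} = \frac{23778759036}{108269} + \frac{15}{59726} = \frac{1420210163808171}{6466474294}$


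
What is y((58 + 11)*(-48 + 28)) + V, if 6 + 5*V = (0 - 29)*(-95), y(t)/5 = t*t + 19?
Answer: 47613224/5 ≈ 9.5226e+6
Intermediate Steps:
y(t) = 95 + 5*t**2 (y(t) = 5*(t*t + 19) = 5*(t**2 + 19) = 5*(19 + t**2) = 95 + 5*t**2)
V = 2749/5 (V = -6/5 + ((0 - 29)*(-95))/5 = -6/5 + (-29*(-95))/5 = -6/5 + (1/5)*2755 = -6/5 + 551 = 2749/5 ≈ 549.80)
y((58 + 11)*(-48 + 28)) + V = (95 + 5*((58 + 11)*(-48 + 28))**2) + 2749/5 = (95 + 5*(69*(-20))**2) + 2749/5 = (95 + 5*(-1380)**2) + 2749/5 = (95 + 5*1904400) + 2749/5 = (95 + 9522000) + 2749/5 = 9522095 + 2749/5 = 47613224/5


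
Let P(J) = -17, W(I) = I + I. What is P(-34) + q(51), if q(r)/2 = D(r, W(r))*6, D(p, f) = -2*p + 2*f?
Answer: 1207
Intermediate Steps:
W(I) = 2*I
q(r) = 24*r (q(r) = 2*((-2*r + 2*(2*r))*6) = 2*((-2*r + 4*r)*6) = 2*((2*r)*6) = 2*(12*r) = 24*r)
P(-34) + q(51) = -17 + 24*51 = -17 + 1224 = 1207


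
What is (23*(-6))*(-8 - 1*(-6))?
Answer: 276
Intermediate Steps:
(23*(-6))*(-8 - 1*(-6)) = -138*(-8 + 6) = -138*(-2) = 276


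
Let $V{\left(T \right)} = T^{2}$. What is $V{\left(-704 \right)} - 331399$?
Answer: $164217$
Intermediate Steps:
$V{\left(-704 \right)} - 331399 = \left(-704\right)^{2} - 331399 = 495616 - 331399 = 164217$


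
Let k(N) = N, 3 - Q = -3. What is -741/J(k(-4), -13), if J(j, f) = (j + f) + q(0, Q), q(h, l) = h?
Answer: 741/17 ≈ 43.588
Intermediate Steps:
Q = 6 (Q = 3 - 1*(-3) = 3 + 3 = 6)
J(j, f) = f + j (J(j, f) = (j + f) + 0 = (f + j) + 0 = f + j)
-741/J(k(-4), -13) = -741/(-13 - 4) = -741/(-17) = -741*(-1/17) = 741/17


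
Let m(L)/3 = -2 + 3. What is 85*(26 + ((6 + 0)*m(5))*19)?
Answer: 31280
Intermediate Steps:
m(L) = 3 (m(L) = 3*(-2 + 3) = 3*1 = 3)
85*(26 + ((6 + 0)*m(5))*19) = 85*(26 + ((6 + 0)*3)*19) = 85*(26 + (6*3)*19) = 85*(26 + 18*19) = 85*(26 + 342) = 85*368 = 31280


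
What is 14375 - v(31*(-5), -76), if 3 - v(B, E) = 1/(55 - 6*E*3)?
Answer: 20451357/1423 ≈ 14372.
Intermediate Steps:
v(B, E) = 3 - 1/(55 - 18*E) (v(B, E) = 3 - 1/(55 - 6*E*3) = 3 - 1/(55 - 18*E))
14375 - v(31*(-5), -76) = 14375 - 2*(-82 + 27*(-76))/(-55 + 18*(-76)) = 14375 - 2*(-82 - 2052)/(-55 - 1368) = 14375 - 2*(-2134)/(-1423) = 14375 - 2*(-1)*(-2134)/1423 = 14375 - 1*4268/1423 = 14375 - 4268/1423 = 20451357/1423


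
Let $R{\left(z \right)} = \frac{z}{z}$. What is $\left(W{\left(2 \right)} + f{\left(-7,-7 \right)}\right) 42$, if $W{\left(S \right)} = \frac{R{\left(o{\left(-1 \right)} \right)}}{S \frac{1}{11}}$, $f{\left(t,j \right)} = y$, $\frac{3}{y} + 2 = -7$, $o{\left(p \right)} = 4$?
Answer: $217$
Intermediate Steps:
$R{\left(z \right)} = 1$
$y = - \frac{1}{3}$ ($y = \frac{3}{-2 - 7} = \frac{3}{-9} = 3 \left(- \frac{1}{9}\right) = - \frac{1}{3} \approx -0.33333$)
$f{\left(t,j \right)} = - \frac{1}{3}$
$W{\left(S \right)} = \frac{11}{S}$ ($W{\left(S \right)} = 1 \frac{1}{S \frac{1}{11}} = 1 \frac{1}{\frac{1}{11} S} = 1 \frac{11}{S} = \frac{11}{S}$)
$\left(W{\left(2 \right)} + f{\left(-7,-7 \right)}\right) 42 = \left(\frac{11}{2} - \frac{1}{3}\right) 42 = \frac{31}{6} \cdot 42 = 217$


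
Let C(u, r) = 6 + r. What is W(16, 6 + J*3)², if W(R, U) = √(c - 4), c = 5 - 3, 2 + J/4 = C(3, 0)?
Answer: -2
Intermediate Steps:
J = 16 (J = -8 + 4*(6 + 0) = -8 + 4*6 = -8 + 24 = 16)
c = 2
W(R, U) = I*√2 (W(R, U) = √(2 - 4) = √(-2) = I*√2)
W(16, 6 + J*3)² = (I*√2)² = -2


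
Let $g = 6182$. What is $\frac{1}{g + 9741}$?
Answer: $\frac{1}{15923} \approx 6.2802 \cdot 10^{-5}$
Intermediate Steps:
$\frac{1}{g + 9741} = \frac{1}{6182 + 9741} = \frac{1}{15923}$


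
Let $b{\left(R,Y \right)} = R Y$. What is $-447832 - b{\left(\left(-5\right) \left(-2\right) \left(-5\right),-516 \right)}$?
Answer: $-473632$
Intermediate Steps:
$-447832 - b{\left(\left(-5\right) \left(-2\right) \left(-5\right),-516 \right)} = -447832 - \left(-5\right) \left(-2\right) \left(-5\right) \left(-516\right) = -447832 - 10 \left(-5\right) \left(-516\right) = -447832 - \left(-50\right) \left(-516\right) = -447832 - 25800 = -473632$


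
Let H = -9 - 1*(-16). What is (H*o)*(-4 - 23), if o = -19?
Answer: 3591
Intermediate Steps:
H = 7 (H = -9 + 16 = 7)
(H*o)*(-4 - 23) = (7*(-19))*(-4 - 23) = -133*(-27) = 3591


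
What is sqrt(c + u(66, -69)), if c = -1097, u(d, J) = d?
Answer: I*sqrt(1031) ≈ 32.109*I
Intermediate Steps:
sqrt(c + u(66, -69)) = sqrt(-1097 + 66) = sqrt(-1031) = I*sqrt(1031)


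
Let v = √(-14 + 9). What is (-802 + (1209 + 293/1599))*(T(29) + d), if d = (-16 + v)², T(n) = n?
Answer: 182304080/1599 - 20834752*I*√5/1599 ≈ 1.1401e+5 - 29136.0*I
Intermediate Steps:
v = I*√5 (v = √(-5) = I*√5 ≈ 2.2361*I)
d = (-16 + I*√5)² ≈ 251.0 - 71.554*I
(-802 + (1209 + 293/1599))*(T(29) + d) = (-802 + (1209 + 293/1599))*(29 + (16 - I*√5)²) = (-802 + 1933484/1599)*(29 + (16 - I*√5)²) = 651086*(29 + (16 - I*√5)²)/1599 = 18881494/1599 + 651086*(16 - I*√5)²/1599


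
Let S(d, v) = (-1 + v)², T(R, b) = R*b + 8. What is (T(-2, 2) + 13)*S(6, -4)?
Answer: 425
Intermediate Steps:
T(R, b) = 8 + R*b
(T(-2, 2) + 13)*S(6, -4) = ((8 - 2*2) + 13)*(-1 - 4)² = ((8 - 4) + 13)*(-5)² = (4 + 13)*25 = 17*25 = 425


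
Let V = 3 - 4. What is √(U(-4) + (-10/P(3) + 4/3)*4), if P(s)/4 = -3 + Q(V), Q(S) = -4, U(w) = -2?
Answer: 10*√21/21 ≈ 2.1822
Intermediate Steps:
V = -1
P(s) = -28 (P(s) = 4*(-3 - 4) = 4*(-7) = -28)
√(U(-4) + (-10/P(3) + 4/3)*4) = √(-2 + (-10/(-28) + 4/3)*4) = √(-2 + (-10*(-1/28) + 4*(⅓))*4) = √(-2 + (5/14 + 4/3)*4) = √(-2 + (71/42)*4) = √(-2 + 142/21) = √(100/21) = 10*√21/21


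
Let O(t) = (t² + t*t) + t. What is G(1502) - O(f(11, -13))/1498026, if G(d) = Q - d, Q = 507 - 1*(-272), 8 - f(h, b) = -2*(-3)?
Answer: -541536404/749013 ≈ -723.00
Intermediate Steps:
f(h, b) = 2 (f(h, b) = 8 - (-2)*(-3) = 8 - 1*6 = 8 - 6 = 2)
O(t) = t + 2*t² (O(t) = (t² + t²) + t = 2*t² + t = t + 2*t²)
Q = 779 (Q = 507 + 272 = 779)
G(d) = 779 - d
G(1502) - O(f(11, -13))/1498026 = (779 - 1*1502) - 2*(1 + 2*2)/1498026 = (779 - 1502) - 2*(1 + 4)/1498026 = -723 - 2*5/1498026 = -723 - 10/1498026 = -723 - 1*5/749013 = -723 - 5/749013 = -541536404/749013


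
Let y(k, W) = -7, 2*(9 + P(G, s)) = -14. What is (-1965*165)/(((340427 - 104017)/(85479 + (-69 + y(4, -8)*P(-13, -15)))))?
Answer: -2772837045/23641 ≈ -1.1729e+5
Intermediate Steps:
P(G, s) = -16 (P(G, s) = -9 + (½)*(-14) = -9 - 7 = -16)
(-1965*165)/(((340427 - 104017)/(85479 + (-69 + y(4, -8)*P(-13, -15))))) = (-1965*165)/(((340427 - 104017)/(85479 + (-69 - 7*(-16))))) = -324225/(236410/(85479 + (-69 + 112))) = -324225/(236410/(85479 + 43)) = -324225/(236410/85522) = -324225/(236410*(1/85522)) = -324225/118205/42761 = -324225*42761/118205 = -2772837045/23641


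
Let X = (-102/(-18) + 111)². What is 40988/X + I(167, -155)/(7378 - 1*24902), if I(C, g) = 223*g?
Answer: 2674668977/536672500 ≈ 4.9838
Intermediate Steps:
X = 122500/9 (X = (-102*(-1/18) + 111)² = (17/3 + 111)² = (350/3)² = 122500/9 ≈ 13611.)
40988/X + I(167, -155)/(7378 - 1*24902) = 40988/(122500/9) + (223*(-155))/(7378 - 1*24902) = 40988*(9/122500) - 34565/(7378 - 24902) = 92223/30625 - 34565/(-17524) = 92223/30625 - 34565*(-1/17524) = 92223/30625 + 34565/17524 = 2674668977/536672500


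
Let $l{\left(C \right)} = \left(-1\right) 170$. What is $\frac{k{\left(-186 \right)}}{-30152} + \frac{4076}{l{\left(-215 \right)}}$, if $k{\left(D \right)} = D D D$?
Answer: $\frac{60689123}{320365} \approx 189.44$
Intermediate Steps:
$l{\left(C \right)} = -170$
$k{\left(D \right)} = D^{3}$ ($k{\left(D \right)} = D^{2} D = D^{3}$)
$\frac{k{\left(-186 \right)}}{-30152} + \frac{4076}{l{\left(-215 \right)}} = \frac{\left(-186\right)^{3}}{-30152} + \frac{4076}{-170} = \left(-6434856\right) \left(- \frac{1}{30152}\right) + 4076 \left(- \frac{1}{170}\right) = \frac{804357}{3769} - \frac{2038}{85} = \frac{60689123}{320365}$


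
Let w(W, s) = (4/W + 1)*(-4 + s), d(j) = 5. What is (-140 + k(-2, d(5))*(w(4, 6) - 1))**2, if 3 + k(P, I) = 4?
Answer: 18769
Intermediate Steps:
w(W, s) = (1 + 4/W)*(-4 + s)
k(P, I) = 1 (k(P, I) = -3 + 4 = 1)
(-140 + k(-2, d(5))*(w(4, 6) - 1))**2 = (-140 + 1*((-16 + 4*6 + 4*(-4 + 6))/4 - 1))**2 = (-140 + 1*((-16 + 24 + 4*2)/4 - 1))**2 = (-140 + 1*((-16 + 24 + 8)/4 - 1))**2 = (-140 + 1*((1/4)*16 - 1))**2 = (-140 + 1*(4 - 1))**2 = (-140 + 1*3)**2 = (-140 + 3)**2 = (-137)**2 = 18769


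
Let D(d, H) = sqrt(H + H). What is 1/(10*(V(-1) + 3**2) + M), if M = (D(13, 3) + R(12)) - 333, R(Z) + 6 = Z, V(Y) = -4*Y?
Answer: -197/38803 - sqrt(6)/38803 ≈ -0.0051401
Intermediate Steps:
R(Z) = -6 + Z
D(d, H) = sqrt(2)*sqrt(H) (D(d, H) = sqrt(2*H) = sqrt(2)*sqrt(H))
M = -327 + sqrt(6) (M = (sqrt(2)*sqrt(3) + (-6 + 12)) - 333 = (sqrt(6) + 6) - 333 = (6 + sqrt(6)) - 333 = -327 + sqrt(6) ≈ -324.55)
1/(10*(V(-1) + 3**2) + M) = 1/(10*(-4*(-1) + 3**2) + (-327 + sqrt(6))) = 1/(10*(4 + 9) + (-327 + sqrt(6))) = 1/(10*13 + (-327 + sqrt(6))) = 1/(130 + (-327 + sqrt(6))) = 1/(-197 + sqrt(6))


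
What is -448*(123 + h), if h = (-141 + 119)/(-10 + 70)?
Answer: -824096/15 ≈ -54940.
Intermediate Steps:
h = -11/30 (h = -22/60 = -22*1/60 = -11/30 ≈ -0.36667)
-448*(123 + h) = -448*(123 - 11/30) = -448*3679/30 = -824096/15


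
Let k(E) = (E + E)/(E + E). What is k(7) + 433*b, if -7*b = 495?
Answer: -214328/7 ≈ -30618.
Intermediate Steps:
k(E) = 1 (k(E) = (2*E)/((2*E)) = (2*E)*(1/(2*E)) = 1)
b = -495/7 (b = -⅐*495 = -495/7 ≈ -70.714)
k(7) + 433*b = 1 + 433*(-495/7) = 1 - 214335/7 = -214328/7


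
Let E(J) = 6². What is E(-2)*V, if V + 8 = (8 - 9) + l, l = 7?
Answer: -72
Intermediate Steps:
E(J) = 36
V = -2 (V = -8 + ((8 - 9) + 7) = -8 + (-1 + 7) = -8 + 6 = -2)
E(-2)*V = 36*(-2) = -72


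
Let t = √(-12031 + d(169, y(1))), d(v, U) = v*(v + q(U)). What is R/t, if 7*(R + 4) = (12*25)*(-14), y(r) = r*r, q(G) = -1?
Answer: -604*√16361/16361 ≈ -4.7221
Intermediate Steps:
y(r) = r²
d(v, U) = v*(-1 + v) (d(v, U) = v*(v - 1) = v*(-1 + v))
R = -604 (R = -4 + ((12*25)*(-14))/7 = -4 + (300*(-14))/7 = -4 + (⅐)*(-4200) = -4 - 600 = -604)
t = √16361 (t = √(-12031 + 169*(-1 + 169)) = √(-12031 + 169*168) = √(-12031 + 28392) = √16361 ≈ 127.91)
R/t = -604*√16361/16361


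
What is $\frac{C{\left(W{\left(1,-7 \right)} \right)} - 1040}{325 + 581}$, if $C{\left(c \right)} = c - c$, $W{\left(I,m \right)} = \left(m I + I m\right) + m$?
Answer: $- \frac{520}{453} \approx -1.1479$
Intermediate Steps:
$W{\left(I,m \right)} = m + 2 I m$ ($W{\left(I,m \right)} = \left(I m + I m\right) + m = 2 I m + m = m + 2 I m$)
$C{\left(c \right)} = 0$
$\frac{C{\left(W{\left(1,-7 \right)} \right)} - 1040}{325 + 581} = \frac{0 - 1040}{325 + 581} = - \frac{1040}{906} = \left(-1040\right) \frac{1}{906} = - \frac{520}{453}$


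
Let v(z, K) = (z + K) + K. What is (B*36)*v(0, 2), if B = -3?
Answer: -432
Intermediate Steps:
v(z, K) = z + 2*K (v(z, K) = (K + z) + K = z + 2*K)
(B*36)*v(0, 2) = (-3*36)*(0 + 2*2) = -108*(0 + 4) = -108*4 = -432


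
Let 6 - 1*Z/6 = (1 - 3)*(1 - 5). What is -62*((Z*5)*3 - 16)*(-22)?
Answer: -267344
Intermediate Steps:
Z = -12 (Z = 36 - 6*(1 - 3)*(1 - 5) = 36 - (-12)*(-4) = 36 - 6*8 = 36 - 48 = -12)
-62*((Z*5)*3 - 16)*(-22) = -62*(-12*5*3 - 16)*(-22) = -62*(-60*3 - 16)*(-22) = -62*(-180 - 16)*(-22) = -(-12152)*(-22) = -62*4312 = -267344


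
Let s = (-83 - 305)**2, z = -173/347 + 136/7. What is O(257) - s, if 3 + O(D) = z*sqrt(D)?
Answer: -150547 + 45981*sqrt(257)/2429 ≈ -1.5024e+5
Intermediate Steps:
z = 45981/2429 (z = -173*1/347 + 136*(1/7) = -173/347 + 136/7 = 45981/2429 ≈ 18.930)
O(D) = -3 + 45981*sqrt(D)/2429
s = 150544 (s = (-388)**2 = 150544)
O(257) - s = (-3 + 45981*sqrt(257)/2429) - 1*150544 = (-3 + 45981*sqrt(257)/2429) - 150544 = -150547 + 45981*sqrt(257)/2429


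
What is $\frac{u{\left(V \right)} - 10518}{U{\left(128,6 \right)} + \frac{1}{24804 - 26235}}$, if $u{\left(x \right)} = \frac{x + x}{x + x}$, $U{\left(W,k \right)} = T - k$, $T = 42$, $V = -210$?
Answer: $- \frac{15049827}{51515} \approx -292.14$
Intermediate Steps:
$U{\left(W,k \right)} = 42 - k$
$u{\left(x \right)} = 1$ ($u{\left(x \right)} = \frac{2 x}{2 x} = 2 x \frac{1}{2 x} = 1$)
$\frac{u{\left(V \right)} - 10518}{U{\left(128,6 \right)} + \frac{1}{24804 - 26235}} = \frac{1 - 10518}{\left(42 - 6\right) + \frac{1}{24804 - 26235}} = - \frac{10517}{\left(42 - 6\right) + \frac{1}{-1431}} = - \frac{10517}{36 - \frac{1}{1431}} = - \frac{10517}{\frac{51515}{1431}} = \left(-10517\right) \frac{1431}{51515} = - \frac{15049827}{51515}$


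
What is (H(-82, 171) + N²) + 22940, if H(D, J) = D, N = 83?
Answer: 29747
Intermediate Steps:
(H(-82, 171) + N²) + 22940 = (-82 + 83²) + 22940 = (-82 + 6889) + 22940 = 6807 + 22940 = 29747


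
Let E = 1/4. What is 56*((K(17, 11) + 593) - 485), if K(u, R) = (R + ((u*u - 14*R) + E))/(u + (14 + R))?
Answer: 6243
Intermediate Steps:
E = ¼ ≈ 0.25000
K(u, R) = (¼ + u² - 13*R)/(14 + R + u) (K(u, R) = (R + ((u*u - 14*R) + ¼))/(u + (14 + R)) = (R + ((u² - 14*R) + ¼))/(14 + R + u) = (R + (¼ + u² - 14*R))/(14 + R + u) = (¼ + u² - 13*R)/(14 + R + u))
56*((K(17, 11) + 593) - 485) = 56*(((¼ + 17² - 13*11)/(14 + 11 + 17) + 593) - 485) = 56*(((¼ + 289 - 143)/42 + 593) - 485) = 56*(((1/42)*(585/4) + 593) - 485) = 56*((195/56 + 593) - 485) = 56*(33403/56 - 485) = 56*(6243/56) = 6243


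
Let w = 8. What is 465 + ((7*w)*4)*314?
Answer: 70801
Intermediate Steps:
465 + ((7*w)*4)*314 = 465 + ((7*8)*4)*314 = 465 + (56*4)*314 = 465 + 224*314 = 465 + 70336 = 70801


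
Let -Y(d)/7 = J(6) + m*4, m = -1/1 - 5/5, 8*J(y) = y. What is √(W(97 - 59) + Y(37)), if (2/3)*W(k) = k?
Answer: √431/2 ≈ 10.380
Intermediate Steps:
J(y) = y/8
W(k) = 3*k/2
m = -2 (m = -1*1 - 5*⅕ = -1 - 1 = -2)
Y(d) = 203/4 (Y(d) = -7*((⅛)*6 - 2*4) = -7*(¾ - 8) = -7*(-29/4) = 203/4)
√(W(97 - 59) + Y(37)) = √(3*(97 - 59)/2 + 203/4) = √((3/2)*38 + 203/4) = √(57 + 203/4) = √(431/4) = √431/2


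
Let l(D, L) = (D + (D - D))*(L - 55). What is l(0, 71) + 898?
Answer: 898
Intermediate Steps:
l(D, L) = D*(-55 + L) (l(D, L) = (D + 0)*(-55 + L) = D*(-55 + L))
l(0, 71) + 898 = 0*(-55 + 71) + 898 = 0*16 + 898 = 0 + 898 = 898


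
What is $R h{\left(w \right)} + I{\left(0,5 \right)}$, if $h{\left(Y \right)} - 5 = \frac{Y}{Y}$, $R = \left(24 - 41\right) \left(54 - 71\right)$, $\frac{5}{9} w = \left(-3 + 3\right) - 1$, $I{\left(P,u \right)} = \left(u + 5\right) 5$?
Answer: $1784$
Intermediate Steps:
$I{\left(P,u \right)} = 25 + 5 u$ ($I{\left(P,u \right)} = \left(5 + u\right) 5 = 25 + 5 u$)
$w = - \frac{9}{5}$ ($w = \frac{9 \left(\left(-3 + 3\right) - 1\right)}{5} = \frac{9 \left(0 - 1\right)}{5} = \frac{9}{5} \left(-1\right) = - \frac{9}{5} \approx -1.8$)
$R = 289$ ($R = \left(-17\right) \left(-17\right) = 289$)
$h{\left(Y \right)} = 6$ ($h{\left(Y \right)} = 5 + \frac{Y}{Y} = 5 + 1 = 6$)
$R h{\left(w \right)} + I{\left(0,5 \right)} = 289 \cdot 6 + \left(25 + 5 \cdot 5\right) = 1734 + \left(25 + 25\right) = 1734 + 50 = 1784$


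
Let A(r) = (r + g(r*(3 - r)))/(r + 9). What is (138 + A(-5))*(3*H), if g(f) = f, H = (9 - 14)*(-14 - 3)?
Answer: 129285/4 ≈ 32321.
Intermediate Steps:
H = 85 (H = -5*(-17) = 85)
A(r) = (r + r*(3 - r))/(9 + r) (A(r) = (r + r*(3 - r))/(r + 9) = (r + r*(3 - r))/(9 + r))
(138 + A(-5))*(3*H) = (138 - 5*(4 - 1*(-5))/(9 - 5))*(3*85) = (138 - 5*(4 + 5)/4)*255 = (138 - 5*¼*9)*255 = (138 - 45/4)*255 = (507/4)*255 = 129285/4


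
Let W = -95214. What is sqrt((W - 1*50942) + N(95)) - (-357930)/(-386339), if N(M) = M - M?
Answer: -357930/386339 + 2*I*sqrt(36539) ≈ -0.92647 + 382.3*I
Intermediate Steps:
N(M) = 0
sqrt((W - 1*50942) + N(95)) - (-357930)/(-386339) = sqrt((-95214 - 1*50942) + 0) - (-357930)/(-386339) = sqrt((-95214 - 50942) + 0) - (-357930)*(-1)/386339 = sqrt(-146156 + 0) - 1*357930/386339 = sqrt(-146156) - 357930/386339 = 2*I*sqrt(36539) - 357930/386339 = -357930/386339 + 2*I*sqrt(36539)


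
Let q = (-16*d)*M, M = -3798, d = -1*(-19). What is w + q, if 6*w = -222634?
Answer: 3352459/3 ≈ 1.1175e+6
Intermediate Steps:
d = 19
w = -111317/3 (w = (⅙)*(-222634) = -111317/3 ≈ -37106.)
q = 1154592 (q = -16*19*(-3798) = -304*(-3798) = 1154592)
w + q = -111317/3 + 1154592 = 3352459/3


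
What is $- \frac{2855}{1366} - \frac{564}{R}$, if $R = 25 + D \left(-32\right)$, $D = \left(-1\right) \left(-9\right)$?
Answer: $\frac{19559}{359258} \approx 0.054443$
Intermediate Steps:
$D = 9$
$R = -263$ ($R = 25 + 9 \left(-32\right) = 25 - 288 = -263$)
$- \frac{2855}{1366} - \frac{564}{R} = - \frac{2855}{1366} - \frac{564}{-263} = \left(-2855\right) \frac{1}{1366} - - \frac{564}{263} = - \frac{2855}{1366} + \frac{564}{263} = \frac{19559}{359258}$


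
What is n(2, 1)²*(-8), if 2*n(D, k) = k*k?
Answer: -2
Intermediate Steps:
n(D, k) = k²/2 (n(D, k) = (k*k)/2 = k²/2)
n(2, 1)²*(-8) = ((½)*1²)²*(-8) = ((½)*1)²*(-8) = (½)²*(-8) = (¼)*(-8) = -2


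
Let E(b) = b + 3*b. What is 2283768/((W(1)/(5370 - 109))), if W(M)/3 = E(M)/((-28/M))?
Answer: -28034774712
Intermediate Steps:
E(b) = 4*b
W(M) = -3*M**2/7 (W(M) = 3*((4*M)/((-28/M))) = 3*((4*M)*(-M/28)) = 3*(-M**2/7) = -3*M**2/7)
2283768/((W(1)/(5370 - 109))) = 2283768/(((-3/7*1**2)/(5370 - 109))) = 2283768/(((-3/7*1)/5261)) = 2283768/(((1/5261)*(-3/7))) = 2283768/(-3/36827) = 2283768*(-36827/3) = -28034774712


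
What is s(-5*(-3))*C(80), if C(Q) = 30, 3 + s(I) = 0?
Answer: -90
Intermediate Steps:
s(I) = -3 (s(I) = -3 + 0 = -3)
s(-5*(-3))*C(80) = -3*30 = -90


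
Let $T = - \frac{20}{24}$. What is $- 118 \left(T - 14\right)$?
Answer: $\frac{5251}{3} \approx 1750.3$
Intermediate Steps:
$T = - \frac{5}{6}$ ($T = \left(-20\right) \frac{1}{24} = - \frac{5}{6} \approx -0.83333$)
$- 118 \left(T - 14\right) = - 118 \left(- \frac{5}{6} - 14\right) = \left(-118\right) \left(- \frac{89}{6}\right) = \frac{5251}{3}$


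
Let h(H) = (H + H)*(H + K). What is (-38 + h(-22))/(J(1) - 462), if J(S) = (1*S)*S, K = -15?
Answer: -1590/461 ≈ -3.4490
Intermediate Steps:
J(S) = S**2 (J(S) = S*S = S**2)
h(H) = 2*H*(-15 + H) (h(H) = (H + H)*(H - 15) = (2*H)*(-15 + H) = 2*H*(-15 + H))
(-38 + h(-22))/(J(1) - 462) = (-38 + 2*(-22)*(-15 - 22))/(1**2 - 462) = (-38 + 2*(-22)*(-37))/(1 - 462) = (-38 + 1628)/(-461) = 1590*(-1/461) = -1590/461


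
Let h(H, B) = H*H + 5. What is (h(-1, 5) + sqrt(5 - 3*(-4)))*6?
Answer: 36 + 6*sqrt(17) ≈ 60.739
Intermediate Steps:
h(H, B) = 5 + H**2 (h(H, B) = H**2 + 5 = 5 + H**2)
(h(-1, 5) + sqrt(5 - 3*(-4)))*6 = ((5 + (-1)**2) + sqrt(5 - 3*(-4)))*6 = ((5 + 1) + sqrt(5 + 12))*6 = (6 + sqrt(17))*6 = 36 + 6*sqrt(17)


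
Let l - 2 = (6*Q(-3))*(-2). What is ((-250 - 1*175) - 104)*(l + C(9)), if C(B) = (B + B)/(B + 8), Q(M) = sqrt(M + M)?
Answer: -27508/17 + 6348*I*sqrt(6) ≈ -1618.1 + 15549.0*I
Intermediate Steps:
Q(M) = sqrt(2)*sqrt(M) (Q(M) = sqrt(2*M) = sqrt(2)*sqrt(M))
l = 2 - 12*I*sqrt(6) (l = 2 + (6*(sqrt(2)*sqrt(-3)))*(-2) = 2 + (6*(sqrt(2)*(I*sqrt(3))))*(-2) = 2 + (6*(I*sqrt(6)))*(-2) = 2 + (6*I*sqrt(6))*(-2) = 2 - 12*I*sqrt(6) ≈ 2.0 - 29.394*I)
C(B) = 2*B/(8 + B) (C(B) = (2*B)/(8 + B) = 2*B/(8 + B))
((-250 - 1*175) - 104)*(l + C(9)) = ((-250 - 1*175) - 104)*((2 - 12*I*sqrt(6)) + 2*9/(8 + 9)) = ((-250 - 175) - 104)*((2 - 12*I*sqrt(6)) + 2*9/17) = (-425 - 104)*((2 - 12*I*sqrt(6)) + 2*9*(1/17)) = -529*((2 - 12*I*sqrt(6)) + 18/17) = -529*(52/17 - 12*I*sqrt(6)) = -27508/17 + 6348*I*sqrt(6)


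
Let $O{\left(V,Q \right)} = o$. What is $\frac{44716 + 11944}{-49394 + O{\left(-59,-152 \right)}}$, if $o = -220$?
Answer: $- \frac{28330}{24807} \approx -1.142$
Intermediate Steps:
$O{\left(V,Q \right)} = -220$
$\frac{44716 + 11944}{-49394 + O{\left(-59,-152 \right)}} = \frac{44716 + 11944}{-49394 - 220} = \frac{56660}{-49614} = 56660 \left(- \frac{1}{49614}\right) = - \frac{28330}{24807}$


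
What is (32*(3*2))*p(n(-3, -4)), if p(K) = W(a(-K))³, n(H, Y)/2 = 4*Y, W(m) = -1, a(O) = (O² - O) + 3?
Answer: -192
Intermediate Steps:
a(O) = 3 + O² - O
n(H, Y) = 8*Y (n(H, Y) = 2*(4*Y) = 8*Y)
p(K) = -1 (p(K) = (-1)³ = -1)
(32*(3*2))*p(n(-3, -4)) = (32*(3*2))*(-1) = (32*6)*(-1) = 192*(-1) = -192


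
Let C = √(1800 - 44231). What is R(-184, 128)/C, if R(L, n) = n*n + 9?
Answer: -16393*I*√42431/42431 ≈ -79.582*I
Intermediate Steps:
R(L, n) = 9 + n² (R(L, n) = n² + 9 = 9 + n²)
C = I*√42431 (C = √(-42431) = I*√42431 ≈ 205.99*I)
R(-184, 128)/C = (9 + 128²)/((I*√42431)) = (9 + 16384)*(-I*√42431/42431) = 16393*(-I*√42431/42431) = -16393*I*√42431/42431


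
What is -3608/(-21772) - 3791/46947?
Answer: 21711781/255532521 ≈ 0.084967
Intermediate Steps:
-3608/(-21772) - 3791/46947 = -3608*(-1/21772) - 3791*1/46947 = 902/5443 - 3791/46947 = 21711781/255532521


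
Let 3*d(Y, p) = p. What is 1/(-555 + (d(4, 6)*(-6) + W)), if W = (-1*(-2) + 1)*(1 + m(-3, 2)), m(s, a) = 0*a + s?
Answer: -1/573 ≈ -0.0017452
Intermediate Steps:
d(Y, p) = p/3
m(s, a) = s (m(s, a) = 0 + s = s)
W = -6 (W = (-1*(-2) + 1)*(1 - 3) = (2 + 1)*(-2) = 3*(-2) = -6)
1/(-555 + (d(4, 6)*(-6) + W)) = 1/(-555 + (((1/3)*6)*(-6) - 6)) = 1/(-555 + (2*(-6) - 6)) = 1/(-555 + (-12 - 6)) = 1/(-555 - 18) = 1/(-573) = -1/573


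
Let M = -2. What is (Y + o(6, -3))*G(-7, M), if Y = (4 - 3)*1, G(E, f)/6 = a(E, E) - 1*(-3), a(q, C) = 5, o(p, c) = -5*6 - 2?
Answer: -1488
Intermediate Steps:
o(p, c) = -32 (o(p, c) = -30 - 2 = -32)
G(E, f) = 48 (G(E, f) = 6*(5 - 1*(-3)) = 6*(5 + 3) = 6*8 = 48)
Y = 1 (Y = 1*1 = 1)
(Y + o(6, -3))*G(-7, M) = (1 - 32)*48 = -31*48 = -1488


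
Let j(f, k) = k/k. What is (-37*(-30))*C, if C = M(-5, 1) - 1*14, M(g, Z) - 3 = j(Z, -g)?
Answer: -11100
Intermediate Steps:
j(f, k) = 1
M(g, Z) = 4 (M(g, Z) = 3 + 1 = 4)
C = -10 (C = 4 - 1*14 = 4 - 14 = -10)
(-37*(-30))*C = -37*(-30)*(-10) = 1110*(-10) = -11100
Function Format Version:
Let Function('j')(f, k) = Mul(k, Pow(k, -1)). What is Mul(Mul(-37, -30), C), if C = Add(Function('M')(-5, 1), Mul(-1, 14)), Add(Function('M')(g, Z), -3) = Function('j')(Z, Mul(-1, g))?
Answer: -11100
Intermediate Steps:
Function('j')(f, k) = 1
Function('M')(g, Z) = 4 (Function('M')(g, Z) = Add(3, 1) = 4)
C = -10 (C = Add(4, Mul(-1, 14)) = Add(4, -14) = -10)
Mul(Mul(-37, -30), C) = Mul(Mul(-37, -30), -10) = Mul(1110, -10) = -11100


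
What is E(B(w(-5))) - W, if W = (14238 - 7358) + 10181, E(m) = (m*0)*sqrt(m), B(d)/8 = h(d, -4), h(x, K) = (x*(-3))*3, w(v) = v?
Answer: -17061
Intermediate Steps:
h(x, K) = -9*x (h(x, K) = -3*x*3 = -9*x)
B(d) = -72*d (B(d) = 8*(-9*d) = -72*d)
E(m) = 0 (E(m) = 0*sqrt(m) = 0)
W = 17061 (W = 6880 + 10181 = 17061)
E(B(w(-5))) - W = 0 - 1*17061 = 0 - 17061 = -17061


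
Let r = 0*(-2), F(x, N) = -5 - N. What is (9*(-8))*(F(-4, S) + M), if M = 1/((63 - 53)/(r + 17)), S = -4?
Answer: -252/5 ≈ -50.400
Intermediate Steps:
r = 0
M = 17/10 (M = 1/((63 - 53)/(0 + 17)) = 1/(10/17) = 17/10 ≈ 1.7000)
(9*(-8))*(F(-4, S) + M) = (9*(-8))*((-5 - 1*(-4)) + 17/10) = -72*((-5 + 4) + 17/10) = -72*(-1 + 17/10) = -72*7/10 = -252/5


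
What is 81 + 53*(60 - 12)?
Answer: 2625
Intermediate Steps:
81 + 53*(60 - 12) = 81 + 53*48 = 81 + 2544 = 2625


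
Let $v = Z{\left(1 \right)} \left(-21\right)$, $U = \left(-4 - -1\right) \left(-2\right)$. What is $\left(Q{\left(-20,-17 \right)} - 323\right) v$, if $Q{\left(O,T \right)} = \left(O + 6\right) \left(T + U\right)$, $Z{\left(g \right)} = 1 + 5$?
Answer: $21294$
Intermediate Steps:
$Z{\left(g \right)} = 6$
$U = 6$ ($U = \left(-4 + \left(-3 + 4\right)\right) \left(-2\right) = \left(-4 + 1\right) \left(-2\right) = \left(-3\right) \left(-2\right) = 6$)
$v = -126$ ($v = 6 \left(-21\right) = -126$)
$Q{\left(O,T \right)} = \left(6 + O\right) \left(6 + T\right)$ ($Q{\left(O,T \right)} = \left(O + 6\right) \left(T + 6\right) = \left(6 + O\right) \left(6 + T\right)$)
$\left(Q{\left(-20,-17 \right)} - 323\right) v = \left(\left(36 + 6 \left(-20\right) + 6 \left(-17\right) - -340\right) - 323\right) \left(-126\right) = \left(\left(36 - 120 - 102 + 340\right) - 323\right) \left(-126\right) = \left(154 - 323\right) \left(-126\right) = \left(-169\right) \left(-126\right) = 21294$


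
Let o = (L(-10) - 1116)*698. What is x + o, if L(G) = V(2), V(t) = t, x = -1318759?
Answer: -2096331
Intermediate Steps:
L(G) = 2
o = -777572 (o = (2 - 1116)*698 = -1114*698 = -777572)
x + o = -1318759 - 777572 = -2096331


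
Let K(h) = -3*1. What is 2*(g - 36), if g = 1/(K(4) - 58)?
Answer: -4394/61 ≈ -72.033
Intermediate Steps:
K(h) = -3
g = -1/61 (g = 1/(-3 - 58) = 1/(-61) = -1/61 ≈ -0.016393)
2*(g - 36) = 2*(-1/61 - 36) = 2*(-2197/61) = -4394/61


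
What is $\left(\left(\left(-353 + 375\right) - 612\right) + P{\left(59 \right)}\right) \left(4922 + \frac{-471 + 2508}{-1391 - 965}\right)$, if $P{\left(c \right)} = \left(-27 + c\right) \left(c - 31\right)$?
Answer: $\frac{1773911835}{1178} \approx 1.5059 \cdot 10^{6}$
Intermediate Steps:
$P{\left(c \right)} = \left(-31 + c\right) \left(-27 + c\right)$ ($P{\left(c \right)} = \left(-27 + c\right) \left(-31 + c\right) = \left(-31 + c\right) \left(-27 + c\right)$)
$\left(\left(\left(-353 + 375\right) - 612\right) + P{\left(59 \right)}\right) \left(4922 + \frac{-471 + 2508}{-1391 - 965}\right) = \left(\left(\left(-353 + 375\right) - 612\right) + \left(837 + 59^{2} - 3422\right)\right) \left(4922 + \frac{-471 + 2508}{-1391 - 965}\right) = \left(\left(22 - 612\right) + \left(837 + 3481 - 3422\right)\right) \left(4922 + \frac{2037}{-2356}\right) = \left(-590 + 896\right) \left(4922 + 2037 \left(- \frac{1}{2356}\right)\right) = 306 \left(4922 - \frac{2037}{2356}\right) = 306 \cdot \frac{11594195}{2356} = \frac{1773911835}{1178}$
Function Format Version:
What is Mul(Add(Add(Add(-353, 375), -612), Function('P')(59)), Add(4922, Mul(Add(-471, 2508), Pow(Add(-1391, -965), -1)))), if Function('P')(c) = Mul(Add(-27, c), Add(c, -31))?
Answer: Rational(1773911835, 1178) ≈ 1.5059e+6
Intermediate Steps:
Function('P')(c) = Mul(Add(-31, c), Add(-27, c)) (Function('P')(c) = Mul(Add(-27, c), Add(-31, c)) = Mul(Add(-31, c), Add(-27, c)))
Mul(Add(Add(Add(-353, 375), -612), Function('P')(59)), Add(4922, Mul(Add(-471, 2508), Pow(Add(-1391, -965), -1)))) = Mul(Add(Add(Add(-353, 375), -612), Add(837, Pow(59, 2), Mul(-58, 59))), Add(4922, Mul(Add(-471, 2508), Pow(Add(-1391, -965), -1)))) = Mul(Add(Add(22, -612), Add(837, 3481, -3422)), Add(4922, Mul(2037, Pow(-2356, -1)))) = Mul(Add(-590, 896), Add(4922, Mul(2037, Rational(-1, 2356)))) = Mul(306, Add(4922, Rational(-2037, 2356))) = Mul(306, Rational(11594195, 2356)) = Rational(1773911835, 1178)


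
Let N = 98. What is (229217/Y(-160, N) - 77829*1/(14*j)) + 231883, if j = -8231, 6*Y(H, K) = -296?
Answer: 1937724987707/8527316 ≈ 2.2724e+5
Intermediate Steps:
Y(H, K) = -148/3 (Y(H, K) = (⅙)*(-296) = -148/3)
(229217/Y(-160, N) - 77829*1/(14*j)) + 231883 = (229217/(-148/3) - 77829/((-8231*14))) + 231883 = (229217*(-3/148) - 77829/(-115234)) + 231883 = (-687651/148 - 77829*(-1/115234)) + 231883 = (-687651/148 + 77829/115234) + 231883 = -39614628321/8527316 + 231883 = 1937724987707/8527316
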